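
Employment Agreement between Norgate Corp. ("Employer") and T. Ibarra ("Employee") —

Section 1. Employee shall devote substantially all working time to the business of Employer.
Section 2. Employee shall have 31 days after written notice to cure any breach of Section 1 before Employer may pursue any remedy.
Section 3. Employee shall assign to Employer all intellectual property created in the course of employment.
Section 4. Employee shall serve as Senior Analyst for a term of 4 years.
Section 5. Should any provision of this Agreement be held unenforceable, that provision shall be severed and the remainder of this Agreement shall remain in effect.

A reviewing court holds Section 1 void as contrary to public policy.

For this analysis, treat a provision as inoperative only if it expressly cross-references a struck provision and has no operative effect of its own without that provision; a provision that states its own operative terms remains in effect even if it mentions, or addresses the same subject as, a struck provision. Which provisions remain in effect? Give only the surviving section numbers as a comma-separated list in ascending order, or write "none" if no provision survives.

3, 4, 5

Section 1 is struck. Section 2 merely fixes the cure period for breach of Section 1; with Section 1 gone it has nothing to operate on and falls away. Section 5 is a severability clause and preserves every provision that can still be given independent effect. Section 3, Section 4, and Section 5 remain in effect.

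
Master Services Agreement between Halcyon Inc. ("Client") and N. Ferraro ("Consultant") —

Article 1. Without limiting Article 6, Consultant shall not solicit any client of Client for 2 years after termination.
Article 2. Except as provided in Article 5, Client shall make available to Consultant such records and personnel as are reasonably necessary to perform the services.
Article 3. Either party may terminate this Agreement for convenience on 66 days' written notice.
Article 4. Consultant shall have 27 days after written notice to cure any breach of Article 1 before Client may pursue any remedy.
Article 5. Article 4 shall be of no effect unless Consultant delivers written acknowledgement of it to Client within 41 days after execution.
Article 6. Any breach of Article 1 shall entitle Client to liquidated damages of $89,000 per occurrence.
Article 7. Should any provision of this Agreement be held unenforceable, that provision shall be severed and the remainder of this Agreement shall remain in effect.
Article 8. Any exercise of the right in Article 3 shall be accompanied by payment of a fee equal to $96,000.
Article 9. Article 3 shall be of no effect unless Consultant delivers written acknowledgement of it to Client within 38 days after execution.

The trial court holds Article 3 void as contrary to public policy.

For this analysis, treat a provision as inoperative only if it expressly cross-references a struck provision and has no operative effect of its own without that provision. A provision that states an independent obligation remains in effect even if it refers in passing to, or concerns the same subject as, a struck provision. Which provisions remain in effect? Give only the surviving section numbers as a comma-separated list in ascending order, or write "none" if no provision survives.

1, 2, 4, 5, 6, 7

Article 3 is struck. Article 8 has no operative effect of its own apart from Article 3 and is therefore inoperative. Article 9 merely fixes the acknowledgement condition for Article 3; with Article 3 gone it has nothing to operate on and falls away. Article 7 is a severability clause and preserves every provision that can still be given independent effect. The provisions still in force are Article 1, Article 2, Article 4, Article 5, Article 6, and Article 7.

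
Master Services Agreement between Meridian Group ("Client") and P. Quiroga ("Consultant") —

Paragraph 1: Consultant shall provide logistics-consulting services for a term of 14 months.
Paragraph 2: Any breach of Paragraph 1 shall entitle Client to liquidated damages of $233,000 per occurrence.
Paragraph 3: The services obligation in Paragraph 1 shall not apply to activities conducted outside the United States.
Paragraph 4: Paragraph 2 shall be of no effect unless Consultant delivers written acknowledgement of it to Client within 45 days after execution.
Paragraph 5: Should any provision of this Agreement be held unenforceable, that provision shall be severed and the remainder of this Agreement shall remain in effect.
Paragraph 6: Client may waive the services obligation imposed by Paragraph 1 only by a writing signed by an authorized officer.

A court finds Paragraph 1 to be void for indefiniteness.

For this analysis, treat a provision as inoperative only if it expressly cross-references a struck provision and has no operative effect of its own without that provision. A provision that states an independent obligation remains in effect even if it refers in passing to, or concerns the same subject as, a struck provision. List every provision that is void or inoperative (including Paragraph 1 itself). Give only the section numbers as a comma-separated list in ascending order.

Paragraph 1 is struck. Paragraph 2 operates only by reference to Paragraph 1, so it falls with Paragraph 1. Paragraph 3 operates only by reference to Paragraph 1, so it falls with Paragraph 1. Paragraph 6 merely fixes the waiver condition for Paragraph 1; with Paragraph 1 gone it has nothing to operate on and falls away. Paragraph 4 operates only by reference to Paragraph 2, so it falls with Paragraph 2. Under the severability clause in Paragraph 5, the remaining provisions continue in force. Only Paragraph 5 remains in effect.

1, 2, 3, 4, 6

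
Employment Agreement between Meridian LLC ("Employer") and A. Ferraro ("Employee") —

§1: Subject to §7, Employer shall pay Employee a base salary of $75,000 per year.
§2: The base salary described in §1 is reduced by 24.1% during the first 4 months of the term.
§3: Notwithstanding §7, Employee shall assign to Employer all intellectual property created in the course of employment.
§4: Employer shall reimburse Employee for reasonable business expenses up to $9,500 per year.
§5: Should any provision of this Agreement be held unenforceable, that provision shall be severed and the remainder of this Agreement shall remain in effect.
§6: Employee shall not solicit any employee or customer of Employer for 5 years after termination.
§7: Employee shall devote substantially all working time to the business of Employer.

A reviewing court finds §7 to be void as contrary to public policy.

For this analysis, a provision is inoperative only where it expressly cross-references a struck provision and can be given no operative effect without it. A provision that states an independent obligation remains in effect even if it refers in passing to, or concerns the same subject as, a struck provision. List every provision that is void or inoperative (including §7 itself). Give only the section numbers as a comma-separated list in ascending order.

7

§7 is struck. §1 mentions §7 but its own obligation stands independently of §7, so §1 is not affected. Although §3 refers to §7, its operative terms do not depend on §7, so it remains in effect. Nothing else in the Agreement is defined by reference to §7. §5 is a severability clause and preserves every provision that can still be given independent effect. That leaves §1, §2, §3, §4, §5, and §6 in effect.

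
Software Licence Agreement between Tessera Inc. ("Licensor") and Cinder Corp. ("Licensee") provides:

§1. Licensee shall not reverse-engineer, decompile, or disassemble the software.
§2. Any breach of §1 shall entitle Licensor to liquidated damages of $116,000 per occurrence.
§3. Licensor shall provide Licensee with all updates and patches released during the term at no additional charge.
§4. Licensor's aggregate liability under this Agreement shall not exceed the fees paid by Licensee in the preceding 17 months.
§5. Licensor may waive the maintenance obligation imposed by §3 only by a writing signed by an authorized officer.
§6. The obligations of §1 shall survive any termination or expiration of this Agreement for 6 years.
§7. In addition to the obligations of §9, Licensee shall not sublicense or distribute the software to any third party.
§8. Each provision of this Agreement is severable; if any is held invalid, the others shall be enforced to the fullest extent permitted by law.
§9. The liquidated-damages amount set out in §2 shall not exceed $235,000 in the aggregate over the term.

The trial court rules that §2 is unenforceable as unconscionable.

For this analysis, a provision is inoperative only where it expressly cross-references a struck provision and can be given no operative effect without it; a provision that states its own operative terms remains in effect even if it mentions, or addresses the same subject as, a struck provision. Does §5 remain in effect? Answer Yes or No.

Yes

§2 is struck. §9 operates only by reference to §2, so it falls with §2. Although §7 refers to §9, its operative terms do not depend on §9, so it remains in effect. §8 is a severability clause and preserves every provision that can still be given independent effect. §1, §3, §4, §5, §6, §7, and §8 remain in effect. §5 is among the surviving provisions, so the answer is yes.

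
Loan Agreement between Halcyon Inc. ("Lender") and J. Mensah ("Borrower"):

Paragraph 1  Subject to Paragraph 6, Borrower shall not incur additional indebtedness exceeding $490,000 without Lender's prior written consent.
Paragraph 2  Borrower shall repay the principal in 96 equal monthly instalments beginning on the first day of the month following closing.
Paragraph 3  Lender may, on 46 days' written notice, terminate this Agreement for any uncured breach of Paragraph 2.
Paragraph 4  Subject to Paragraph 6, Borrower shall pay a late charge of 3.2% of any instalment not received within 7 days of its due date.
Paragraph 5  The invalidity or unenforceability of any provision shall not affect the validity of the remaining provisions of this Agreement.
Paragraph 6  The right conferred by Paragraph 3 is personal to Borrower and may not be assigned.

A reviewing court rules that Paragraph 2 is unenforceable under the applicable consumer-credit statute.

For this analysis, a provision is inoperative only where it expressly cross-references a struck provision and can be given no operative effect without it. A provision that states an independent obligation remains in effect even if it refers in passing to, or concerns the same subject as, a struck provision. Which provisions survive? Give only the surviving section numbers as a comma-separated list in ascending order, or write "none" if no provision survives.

1, 4, 5

Paragraph 2 is struck. Paragraph 3 operates only by reference to Paragraph 2, so it falls with Paragraph 2. Paragraph 6 has no operative effect of its own apart from Paragraph 3 and is therefore inoperative. Paragraph 4 mentions Paragraph 6 but its own obligation stands independently of Paragraph 6, so Paragraph 4 is not affected. Paragraph 1 mentions Paragraph 6 but its own obligation stands independently of Paragraph 6, so Paragraph 1 is not affected. Under the severability clause in Paragraph 5, the remaining provisions continue in force. Paragraph 1, Paragraph 4, and Paragraph 5 remain in effect.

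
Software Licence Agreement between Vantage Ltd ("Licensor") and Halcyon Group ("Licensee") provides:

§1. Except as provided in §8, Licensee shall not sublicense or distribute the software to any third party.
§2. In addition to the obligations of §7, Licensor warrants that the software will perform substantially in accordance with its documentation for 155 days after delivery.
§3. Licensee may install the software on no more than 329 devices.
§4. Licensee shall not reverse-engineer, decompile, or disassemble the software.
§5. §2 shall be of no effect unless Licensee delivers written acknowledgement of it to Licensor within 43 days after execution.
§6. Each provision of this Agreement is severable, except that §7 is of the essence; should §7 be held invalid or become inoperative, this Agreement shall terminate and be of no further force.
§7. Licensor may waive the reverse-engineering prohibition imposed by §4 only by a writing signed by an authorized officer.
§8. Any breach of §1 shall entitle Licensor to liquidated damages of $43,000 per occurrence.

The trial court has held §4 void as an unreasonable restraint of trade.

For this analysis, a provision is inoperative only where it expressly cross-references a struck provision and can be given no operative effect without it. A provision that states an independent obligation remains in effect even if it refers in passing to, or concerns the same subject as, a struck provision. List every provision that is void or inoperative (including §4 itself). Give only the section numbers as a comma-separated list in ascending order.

1, 2, 3, 4, 5, 6, 7, 8

§4 is struck. §7 has no operative effect of its own apart from §4 and is therefore inoperative. §6 makes §7 an essential term, and §7 has been rendered inoperative by the cascade; under §6, the entire Agreement is therefore void. No provision of the Agreement survives.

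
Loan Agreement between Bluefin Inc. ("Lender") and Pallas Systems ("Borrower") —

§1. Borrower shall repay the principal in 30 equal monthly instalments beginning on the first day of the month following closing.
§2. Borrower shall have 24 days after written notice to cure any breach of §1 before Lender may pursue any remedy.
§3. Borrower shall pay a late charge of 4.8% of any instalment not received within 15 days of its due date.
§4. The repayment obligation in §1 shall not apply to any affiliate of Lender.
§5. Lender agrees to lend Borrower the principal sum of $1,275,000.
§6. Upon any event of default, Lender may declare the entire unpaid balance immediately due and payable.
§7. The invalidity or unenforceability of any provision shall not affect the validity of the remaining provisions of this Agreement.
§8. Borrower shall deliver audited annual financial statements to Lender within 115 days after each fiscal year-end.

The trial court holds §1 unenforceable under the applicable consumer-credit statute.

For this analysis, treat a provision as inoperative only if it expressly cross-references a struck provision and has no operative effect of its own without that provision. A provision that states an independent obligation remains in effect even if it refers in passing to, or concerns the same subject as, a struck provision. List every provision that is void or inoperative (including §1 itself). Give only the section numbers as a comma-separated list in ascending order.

1, 2, 4

§1 is struck. §2 has no operative effect of its own apart from §1 and is therefore inoperative. §4 has no operative effect of its own apart from §1 and is therefore inoperative. §7 is a severability clause and preserves every provision that can still be given independent effect. The provisions still in force are §3, §5, §6, §7, and §8.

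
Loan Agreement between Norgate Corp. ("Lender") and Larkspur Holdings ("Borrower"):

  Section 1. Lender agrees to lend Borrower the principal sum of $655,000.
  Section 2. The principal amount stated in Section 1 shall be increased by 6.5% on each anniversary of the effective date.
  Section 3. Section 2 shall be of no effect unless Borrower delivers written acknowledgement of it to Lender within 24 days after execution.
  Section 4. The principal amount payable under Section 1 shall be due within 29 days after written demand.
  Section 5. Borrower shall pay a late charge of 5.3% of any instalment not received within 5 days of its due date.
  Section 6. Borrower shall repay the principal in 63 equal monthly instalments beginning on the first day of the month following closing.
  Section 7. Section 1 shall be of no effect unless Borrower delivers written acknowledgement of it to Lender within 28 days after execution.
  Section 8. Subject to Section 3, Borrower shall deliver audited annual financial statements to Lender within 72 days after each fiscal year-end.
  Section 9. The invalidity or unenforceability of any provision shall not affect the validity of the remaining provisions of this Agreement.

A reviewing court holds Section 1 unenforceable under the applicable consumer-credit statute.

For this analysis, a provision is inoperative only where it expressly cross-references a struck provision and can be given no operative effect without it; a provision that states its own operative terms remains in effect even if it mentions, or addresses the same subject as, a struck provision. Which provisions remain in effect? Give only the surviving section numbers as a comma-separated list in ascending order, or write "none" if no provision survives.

Section 1 is struck. Section 2 does nothing except set the escalation of the principal amount by reference to Section 1; with Section 1 gone it has no independent effect and is inoperative. The whole of Section 4 is the payment deadline for the principal amount, defined by reference to Section 1, so Section 4 cannot stand once Section 1 is removed. The only function of Section 7 is the acknowledgement condition for Section 1, so it cannot stand once Section 1 is removed. Section 3 operates only by reference to Section 2, so it falls with Section 2. Although Section 8 refers to Section 3, its operative terms do not depend on Section 3, so it remains in effect. Under the severability clause in Section 9, the remaining provisions continue in force. Section 5, Section 6, Section 8, and Section 9 remain in effect.

5, 6, 8, 9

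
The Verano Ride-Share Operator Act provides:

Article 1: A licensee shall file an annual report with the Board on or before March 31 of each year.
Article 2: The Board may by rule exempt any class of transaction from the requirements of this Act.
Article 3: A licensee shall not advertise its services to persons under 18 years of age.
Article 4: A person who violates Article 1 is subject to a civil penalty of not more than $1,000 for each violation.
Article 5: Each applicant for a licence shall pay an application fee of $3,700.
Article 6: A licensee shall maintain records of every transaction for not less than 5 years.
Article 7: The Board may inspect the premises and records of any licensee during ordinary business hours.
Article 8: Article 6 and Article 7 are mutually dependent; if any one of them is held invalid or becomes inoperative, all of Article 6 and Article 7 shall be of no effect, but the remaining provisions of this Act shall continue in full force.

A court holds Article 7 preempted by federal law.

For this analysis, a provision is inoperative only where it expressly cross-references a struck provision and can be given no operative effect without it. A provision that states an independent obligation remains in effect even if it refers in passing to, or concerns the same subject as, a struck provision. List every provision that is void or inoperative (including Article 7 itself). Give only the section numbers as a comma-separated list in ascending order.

Article 7 is struck. No other provision's operative terms depend on Article 7. Article 8 declares Article 6 and Article 7 mutually dependent; since one of them has fallen, all of them are of no effect. That brings down Article 6 as well. The remainder continues in force under Article 8. That leaves Article 1, Article 2, Article 3, Article 4, Article 5, and Article 8 in effect.

6, 7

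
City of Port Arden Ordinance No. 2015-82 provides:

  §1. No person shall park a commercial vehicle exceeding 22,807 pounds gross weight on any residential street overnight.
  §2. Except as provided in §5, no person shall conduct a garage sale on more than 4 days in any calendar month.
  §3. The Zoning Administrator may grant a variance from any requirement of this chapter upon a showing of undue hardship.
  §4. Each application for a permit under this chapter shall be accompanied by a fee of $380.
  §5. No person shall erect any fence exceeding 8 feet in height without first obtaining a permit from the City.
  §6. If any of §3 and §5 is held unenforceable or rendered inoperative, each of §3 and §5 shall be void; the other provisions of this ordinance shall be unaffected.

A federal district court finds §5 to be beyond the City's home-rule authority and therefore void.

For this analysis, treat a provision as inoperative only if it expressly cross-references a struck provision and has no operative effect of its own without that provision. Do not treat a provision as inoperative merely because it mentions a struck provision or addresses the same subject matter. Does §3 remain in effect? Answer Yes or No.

No

§5 is struck. Although §2 refers to §5, its operative terms do not depend on §5, so it remains in effect. Nothing else in the ordinance is defined by reference to §5. §6 declares §3 and §5 mutually dependent; since one of them has fallen, all of them are of no effect. That brings down §3 as well. The remainder continues in force under §6. §1, §2, §4, and §6 remain in effect. §3 is among the inoperative provisions, so the answer is no.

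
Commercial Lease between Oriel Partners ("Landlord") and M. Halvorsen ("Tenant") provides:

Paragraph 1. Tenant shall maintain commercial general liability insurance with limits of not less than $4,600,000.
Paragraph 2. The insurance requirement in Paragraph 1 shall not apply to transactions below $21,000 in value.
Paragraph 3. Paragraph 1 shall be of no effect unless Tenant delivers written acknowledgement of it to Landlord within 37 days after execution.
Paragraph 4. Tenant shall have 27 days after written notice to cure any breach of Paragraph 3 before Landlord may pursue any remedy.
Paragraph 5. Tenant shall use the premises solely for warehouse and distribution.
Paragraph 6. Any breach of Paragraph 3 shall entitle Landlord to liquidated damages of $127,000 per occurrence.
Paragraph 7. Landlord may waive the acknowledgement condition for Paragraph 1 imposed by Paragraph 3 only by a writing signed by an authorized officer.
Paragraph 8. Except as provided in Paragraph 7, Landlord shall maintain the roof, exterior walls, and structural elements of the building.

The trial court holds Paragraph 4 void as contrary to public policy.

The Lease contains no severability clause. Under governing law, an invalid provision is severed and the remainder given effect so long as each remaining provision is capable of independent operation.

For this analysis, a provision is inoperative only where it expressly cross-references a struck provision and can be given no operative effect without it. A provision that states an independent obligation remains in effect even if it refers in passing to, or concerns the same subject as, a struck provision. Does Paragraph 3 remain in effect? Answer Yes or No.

Paragraph 4 is struck. No other provision's operative terms depend on Paragraph 4. With no severability clause, the stated default rule severs what cannot stand and enforces each remaining provision that can operate on its own. That leaves Paragraph 1, Paragraph 2, Paragraph 3, Paragraph 5, Paragraph 6, Paragraph 7, and Paragraph 8 in effect. Paragraph 3 is among the surviving provisions, so the answer is yes.

Yes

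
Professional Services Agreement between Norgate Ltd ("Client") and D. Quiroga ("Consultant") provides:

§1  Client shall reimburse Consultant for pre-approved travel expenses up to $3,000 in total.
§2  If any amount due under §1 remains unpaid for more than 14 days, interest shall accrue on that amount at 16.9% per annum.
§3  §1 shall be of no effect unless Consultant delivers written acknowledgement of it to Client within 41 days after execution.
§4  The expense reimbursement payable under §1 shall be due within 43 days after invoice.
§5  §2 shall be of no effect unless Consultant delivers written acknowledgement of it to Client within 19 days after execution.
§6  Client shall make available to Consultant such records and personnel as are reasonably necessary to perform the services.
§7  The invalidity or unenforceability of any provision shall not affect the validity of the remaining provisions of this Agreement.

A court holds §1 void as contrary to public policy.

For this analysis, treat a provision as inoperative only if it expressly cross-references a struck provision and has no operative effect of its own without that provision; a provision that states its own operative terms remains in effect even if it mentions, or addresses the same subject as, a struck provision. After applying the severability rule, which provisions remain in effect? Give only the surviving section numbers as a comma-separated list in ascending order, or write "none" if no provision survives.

§1 is struck. §2 has no operative effect of its own apart from §1 and is therefore inoperative. §3 operates only by reference to §1, so it falls with §1. §4 does nothing except set the payment deadline for the expense reimbursement by reference to §1; with §1 gone it has no independent effect and is inoperative. §5 operates only by reference to §2, so it falls with §2. Under the severability clause in §7, the remaining provisions continue in force. The provisions still in force are §6 and §7.

6, 7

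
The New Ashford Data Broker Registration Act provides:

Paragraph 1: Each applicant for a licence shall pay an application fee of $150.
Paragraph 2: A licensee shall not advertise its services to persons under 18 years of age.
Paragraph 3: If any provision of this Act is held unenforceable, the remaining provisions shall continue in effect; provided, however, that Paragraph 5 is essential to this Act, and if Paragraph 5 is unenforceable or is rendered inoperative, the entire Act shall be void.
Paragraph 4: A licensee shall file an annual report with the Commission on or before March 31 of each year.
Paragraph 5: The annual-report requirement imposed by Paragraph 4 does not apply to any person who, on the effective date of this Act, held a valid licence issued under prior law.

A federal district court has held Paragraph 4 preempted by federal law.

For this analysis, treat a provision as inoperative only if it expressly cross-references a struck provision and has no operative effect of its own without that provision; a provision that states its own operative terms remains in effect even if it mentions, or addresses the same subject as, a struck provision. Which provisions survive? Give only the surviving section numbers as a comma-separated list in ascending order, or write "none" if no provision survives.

none

Paragraph 4 is struck. The only function of Paragraph 5 is the grandfather exemption from Paragraph 4, so it cannot stand once Paragraph 4 is removed. Paragraph 3 makes Paragraph 5 an essential term, and Paragraph 5 has been rendered inoperative by the cascade; under Paragraph 3, the entire Act is therefore void. No provision of the Act survives.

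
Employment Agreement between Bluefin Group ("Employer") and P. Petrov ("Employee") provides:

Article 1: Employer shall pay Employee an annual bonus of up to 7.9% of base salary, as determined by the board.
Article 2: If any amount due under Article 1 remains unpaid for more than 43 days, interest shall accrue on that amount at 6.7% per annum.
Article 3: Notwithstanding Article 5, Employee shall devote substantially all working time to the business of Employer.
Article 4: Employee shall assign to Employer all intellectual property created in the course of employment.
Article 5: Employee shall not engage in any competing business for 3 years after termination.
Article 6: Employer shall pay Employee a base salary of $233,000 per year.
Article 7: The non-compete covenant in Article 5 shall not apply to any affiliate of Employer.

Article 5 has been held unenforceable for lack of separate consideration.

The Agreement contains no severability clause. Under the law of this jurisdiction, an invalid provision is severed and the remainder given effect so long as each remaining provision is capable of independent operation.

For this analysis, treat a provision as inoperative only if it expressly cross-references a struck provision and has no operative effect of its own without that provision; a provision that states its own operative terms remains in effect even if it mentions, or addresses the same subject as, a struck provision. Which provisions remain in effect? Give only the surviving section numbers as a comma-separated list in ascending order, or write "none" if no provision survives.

Article 5 is struck. Article 7 has no operative effect of its own apart from Article 5 and is therefore inoperative. Although Article 3 refers to Article 5, its operative terms do not depend on Article 5, so it remains in effect. With no severability clause, the stated default rule severs what cannot stand and enforces each remaining provision that can operate on its own. Article 1, Article 2, Article 3, Article 4, and Article 6 remain in effect.

1, 2, 3, 4, 6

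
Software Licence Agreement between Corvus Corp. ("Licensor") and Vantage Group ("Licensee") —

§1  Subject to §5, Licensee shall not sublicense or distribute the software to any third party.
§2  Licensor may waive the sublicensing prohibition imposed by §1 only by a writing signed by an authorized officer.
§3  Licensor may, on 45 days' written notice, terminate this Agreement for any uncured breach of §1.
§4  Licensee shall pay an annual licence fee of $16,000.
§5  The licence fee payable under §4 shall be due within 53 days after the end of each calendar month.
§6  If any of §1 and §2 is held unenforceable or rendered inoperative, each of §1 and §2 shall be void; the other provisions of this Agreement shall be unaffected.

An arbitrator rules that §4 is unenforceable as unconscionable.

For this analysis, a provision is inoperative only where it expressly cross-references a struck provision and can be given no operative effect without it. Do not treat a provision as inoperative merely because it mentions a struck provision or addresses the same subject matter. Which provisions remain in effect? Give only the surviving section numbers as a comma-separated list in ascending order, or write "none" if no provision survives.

1, 2, 3, 6

§4 is struck. The whole of §5 is the payment deadline for the licence fee, defined by reference to §4, so §5 cannot stand once §4 is removed. Although §1 refers to §5, its operative terms do not depend on §5, so it remains in effect. §6 ties §1 and §2 together, but none of those is affected here; the remaining provisions continue in force under §6. The provisions still in force are §1, §2, §3, and §6.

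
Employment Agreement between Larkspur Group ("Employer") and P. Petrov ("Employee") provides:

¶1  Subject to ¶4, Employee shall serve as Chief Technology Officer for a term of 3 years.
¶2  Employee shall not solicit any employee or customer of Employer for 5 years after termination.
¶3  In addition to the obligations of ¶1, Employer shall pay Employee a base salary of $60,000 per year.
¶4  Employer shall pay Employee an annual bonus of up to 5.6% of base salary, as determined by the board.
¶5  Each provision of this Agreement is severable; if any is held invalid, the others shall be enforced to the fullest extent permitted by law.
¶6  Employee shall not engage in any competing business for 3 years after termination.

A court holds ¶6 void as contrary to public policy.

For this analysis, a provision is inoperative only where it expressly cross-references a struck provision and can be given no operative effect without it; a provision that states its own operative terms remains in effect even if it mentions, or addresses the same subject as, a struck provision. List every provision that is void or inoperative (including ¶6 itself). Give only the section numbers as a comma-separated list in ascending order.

¶6 is struck. Nothing else in the Agreement is defined by reference to ¶6. ¶5 is a severability clause and preserves every provision that can still be given independent effect. That leaves ¶1, ¶2, ¶3, ¶4, and ¶5 in effect.

6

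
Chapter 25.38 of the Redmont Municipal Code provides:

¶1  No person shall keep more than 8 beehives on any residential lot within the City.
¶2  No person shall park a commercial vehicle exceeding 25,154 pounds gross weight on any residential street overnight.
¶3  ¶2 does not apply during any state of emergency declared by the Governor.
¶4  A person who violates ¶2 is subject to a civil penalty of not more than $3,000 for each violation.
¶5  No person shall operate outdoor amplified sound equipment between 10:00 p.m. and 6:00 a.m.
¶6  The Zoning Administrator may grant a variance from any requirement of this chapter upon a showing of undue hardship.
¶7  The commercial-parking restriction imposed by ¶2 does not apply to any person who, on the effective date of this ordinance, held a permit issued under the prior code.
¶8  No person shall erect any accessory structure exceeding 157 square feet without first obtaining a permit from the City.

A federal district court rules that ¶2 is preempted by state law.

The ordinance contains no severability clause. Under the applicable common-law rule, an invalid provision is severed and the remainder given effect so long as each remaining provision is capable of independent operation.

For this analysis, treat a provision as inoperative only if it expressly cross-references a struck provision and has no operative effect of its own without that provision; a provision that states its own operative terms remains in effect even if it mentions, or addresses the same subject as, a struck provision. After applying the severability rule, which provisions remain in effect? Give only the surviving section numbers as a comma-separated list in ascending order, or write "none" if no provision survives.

1, 5, 6, 8

¶2 is struck. ¶3 operates only by reference to ¶2, so it falls with ¶2. ¶4 merely fixes the civil penalty for violating ¶2; with ¶2 gone it has nothing to operate on and falls away. The only function of ¶7 is the grandfather exemption from ¶2, so it cannot stand once ¶2 is removed. Under the stated default rule, only provisions that cannot operate independently fall away; the rest are enforced. ¶1, ¶5, ¶6, and ¶8 remain in effect.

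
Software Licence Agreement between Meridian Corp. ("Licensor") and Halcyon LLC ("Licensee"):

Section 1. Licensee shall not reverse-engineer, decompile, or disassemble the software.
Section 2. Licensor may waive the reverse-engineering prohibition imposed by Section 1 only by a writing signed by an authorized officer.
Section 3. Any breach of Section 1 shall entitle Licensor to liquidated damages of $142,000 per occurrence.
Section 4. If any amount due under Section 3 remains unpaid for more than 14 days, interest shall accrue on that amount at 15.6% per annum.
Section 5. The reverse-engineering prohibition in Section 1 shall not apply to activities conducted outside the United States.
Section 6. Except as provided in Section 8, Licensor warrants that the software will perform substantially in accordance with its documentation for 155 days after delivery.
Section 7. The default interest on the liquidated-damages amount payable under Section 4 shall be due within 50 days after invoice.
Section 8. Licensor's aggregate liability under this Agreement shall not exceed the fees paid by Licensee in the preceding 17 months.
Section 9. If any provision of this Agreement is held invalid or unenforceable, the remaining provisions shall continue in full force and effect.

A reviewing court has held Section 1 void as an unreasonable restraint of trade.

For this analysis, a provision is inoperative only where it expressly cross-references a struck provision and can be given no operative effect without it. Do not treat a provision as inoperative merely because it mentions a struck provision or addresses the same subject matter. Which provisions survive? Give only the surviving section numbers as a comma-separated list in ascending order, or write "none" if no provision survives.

6, 8, 9

Section 1 is struck. Section 2 merely fixes the waiver condition for Section 1; with Section 1 gone it has nothing to operate on and falls away. The whole of Section 3 is the liquidated-damages amount, defined by reference to Section 1, so Section 3 cannot stand once Section 1 is removed. Section 5 does nothing except set the carve-out from the reverse-engineering prohibition by reference to Section 1; with Section 1 gone it has no independent effect and is inoperative. Section 4 does nothing except set the default interest on the liquidated-damages amount by reference to Section 3; with Section 3 gone it has no independent effect and is inoperative. Section 7 operates only by reference to Section 4, so it falls with Section 4. Section 9 is a severability clause and preserves every provision that can still be given independent effect. The provisions still in force are Section 6, Section 8, and Section 9.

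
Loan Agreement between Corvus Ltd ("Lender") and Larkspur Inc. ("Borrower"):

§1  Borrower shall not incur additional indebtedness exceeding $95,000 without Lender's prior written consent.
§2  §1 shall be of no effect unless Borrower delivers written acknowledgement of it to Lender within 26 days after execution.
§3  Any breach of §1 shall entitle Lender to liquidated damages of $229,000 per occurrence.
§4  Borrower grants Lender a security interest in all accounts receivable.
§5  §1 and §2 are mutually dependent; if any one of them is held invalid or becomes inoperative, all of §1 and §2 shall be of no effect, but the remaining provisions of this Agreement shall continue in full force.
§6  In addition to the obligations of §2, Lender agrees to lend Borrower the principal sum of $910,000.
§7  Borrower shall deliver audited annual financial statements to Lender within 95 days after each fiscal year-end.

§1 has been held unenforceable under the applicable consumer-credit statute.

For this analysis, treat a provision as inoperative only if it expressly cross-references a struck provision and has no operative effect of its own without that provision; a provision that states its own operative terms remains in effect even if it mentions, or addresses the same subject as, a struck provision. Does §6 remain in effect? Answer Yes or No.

§1 is struck. §2 merely fixes the acknowledgement condition for §1; with §1 gone it has nothing to operate on and falls away. §3 operates only by reference to §1, so it falls with §1. Although §6 refers to §2, its operative terms do not depend on §2, so it remains in effect. §5 declares §1 and §2 mutually dependent; since one of them has fallen, all of them are of no effect. The remainder continues in force under §5. §4, §5, §6, and §7 remain in effect. §6 is among the surviving provisions, so the answer is yes.

Yes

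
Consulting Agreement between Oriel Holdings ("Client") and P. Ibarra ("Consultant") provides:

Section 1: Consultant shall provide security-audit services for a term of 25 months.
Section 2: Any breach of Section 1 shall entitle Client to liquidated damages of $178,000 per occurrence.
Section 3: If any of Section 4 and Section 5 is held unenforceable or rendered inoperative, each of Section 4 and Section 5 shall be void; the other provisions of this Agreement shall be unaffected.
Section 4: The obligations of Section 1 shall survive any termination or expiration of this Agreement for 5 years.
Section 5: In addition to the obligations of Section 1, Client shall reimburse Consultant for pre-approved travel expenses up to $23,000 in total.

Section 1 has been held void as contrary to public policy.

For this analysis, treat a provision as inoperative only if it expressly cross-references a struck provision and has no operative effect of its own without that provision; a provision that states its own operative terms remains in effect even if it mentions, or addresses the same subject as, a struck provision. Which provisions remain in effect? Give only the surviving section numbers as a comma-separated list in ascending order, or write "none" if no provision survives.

Section 1 is struck. The whole of Section 2 is the liquidated-damages amount, defined by reference to Section 1, so Section 2 cannot stand once Section 1 is removed. Section 4 has no operative effect of its own apart from Section 1 and is therefore inoperative. Section 3 declares Section 4 and Section 5 mutually dependent; since one of them has fallen, all of them are of no effect. That brings down Section 5 as well. The remainder continues in force under Section 3. Only Section 3 remains in effect.

3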